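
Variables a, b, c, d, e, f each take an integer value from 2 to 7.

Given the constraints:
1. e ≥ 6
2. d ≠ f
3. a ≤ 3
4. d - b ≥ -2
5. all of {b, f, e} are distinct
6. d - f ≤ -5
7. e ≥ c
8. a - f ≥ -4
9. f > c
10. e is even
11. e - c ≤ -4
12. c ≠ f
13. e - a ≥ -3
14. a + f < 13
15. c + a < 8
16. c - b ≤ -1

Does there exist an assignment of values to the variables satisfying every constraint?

Constraints 4, 6, 8, 11, 13, and 16 give d − b ≥ -2, b − c ≥ 1, c − e ≥ 4, e − a ≥ -3, a − f ≥ -4, f − d ≥ 5.
Adding all 6 inequalities: the left sides telescope to 0, and the right sides sum to (-2) + 1 + 4 + (-3) + (-4) + 5 = 1. So 0 ≥ 1, which is false.

Unsatisfiable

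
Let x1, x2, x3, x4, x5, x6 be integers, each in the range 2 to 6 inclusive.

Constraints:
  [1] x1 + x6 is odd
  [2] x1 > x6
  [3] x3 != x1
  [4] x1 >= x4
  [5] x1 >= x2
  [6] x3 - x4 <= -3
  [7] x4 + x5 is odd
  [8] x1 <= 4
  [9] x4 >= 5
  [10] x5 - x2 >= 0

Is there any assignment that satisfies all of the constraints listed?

Unsatisfiable

From constraint 9: x4 ≥ 5. From constraints 4 and 8: x4 ≤ x1 and x1 ≤ 4, so x4 ≤ 4. But 4 < 5, so no value of x4 works.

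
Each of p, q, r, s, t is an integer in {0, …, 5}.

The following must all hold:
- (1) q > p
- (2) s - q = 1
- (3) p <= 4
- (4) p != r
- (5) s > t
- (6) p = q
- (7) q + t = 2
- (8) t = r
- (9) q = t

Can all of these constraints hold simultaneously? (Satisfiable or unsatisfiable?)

From constraints 6, 8, and 9, p = q = t = r, so p = r. But constraint 4 says p ≠ r. Contradiction.

Unsatisfiable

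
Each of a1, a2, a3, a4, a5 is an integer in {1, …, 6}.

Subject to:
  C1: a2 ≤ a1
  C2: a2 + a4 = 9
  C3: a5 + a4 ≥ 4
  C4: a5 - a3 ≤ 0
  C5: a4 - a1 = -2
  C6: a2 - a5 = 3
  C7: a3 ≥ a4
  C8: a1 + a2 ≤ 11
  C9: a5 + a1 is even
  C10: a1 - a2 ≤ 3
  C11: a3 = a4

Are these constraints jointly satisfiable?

Take a1 = 6, a2 = 5, a3 = 4, a4 = 4, a5 = 2. Then constraint 2: a2 + a4 = 9; constraint 3: a5 + a4 = 6; constraint 4: a5 - a3 = -2, and every other listed constraint is also met.

Satisfiable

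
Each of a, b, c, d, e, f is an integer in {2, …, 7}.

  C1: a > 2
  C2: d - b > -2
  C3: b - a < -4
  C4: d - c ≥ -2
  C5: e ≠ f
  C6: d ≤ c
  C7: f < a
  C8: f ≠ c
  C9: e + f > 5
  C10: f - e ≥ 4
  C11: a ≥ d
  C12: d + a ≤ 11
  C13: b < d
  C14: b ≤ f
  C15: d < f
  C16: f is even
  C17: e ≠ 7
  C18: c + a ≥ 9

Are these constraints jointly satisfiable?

Try a = 7, b = 2, c = 3, d = 3, e = 2, f = 6.
Check constraint 2: d - b = 1; constraint 3: b - a = -5. The remaining constraints are straightforward to verify.

Satisfiable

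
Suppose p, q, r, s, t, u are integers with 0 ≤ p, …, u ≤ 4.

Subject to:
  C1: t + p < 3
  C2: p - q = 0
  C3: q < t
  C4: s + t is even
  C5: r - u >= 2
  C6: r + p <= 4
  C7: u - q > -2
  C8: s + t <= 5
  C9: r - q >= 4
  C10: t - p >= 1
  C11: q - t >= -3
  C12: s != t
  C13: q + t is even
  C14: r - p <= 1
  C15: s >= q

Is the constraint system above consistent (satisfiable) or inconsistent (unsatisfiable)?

Unsatisfiable

Constraints 9, 10, 11, and 14 give q − t ≥ -3, t − p ≥ 1, p − r ≥ -1, r − q ≥ 4.
Adding all 4 inequalities: the left sides telescope to 0, and the right sides sum to (-3) + 1 + (-1) + 4 = 1. So 0 ≥ 1, which is false.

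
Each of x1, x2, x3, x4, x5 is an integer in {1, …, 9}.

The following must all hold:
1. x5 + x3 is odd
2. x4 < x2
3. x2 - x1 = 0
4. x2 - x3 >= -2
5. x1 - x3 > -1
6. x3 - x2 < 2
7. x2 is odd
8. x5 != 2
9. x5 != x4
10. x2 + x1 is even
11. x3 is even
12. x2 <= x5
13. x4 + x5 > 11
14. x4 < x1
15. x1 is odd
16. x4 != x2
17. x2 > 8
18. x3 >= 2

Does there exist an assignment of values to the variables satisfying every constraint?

Satisfiable

Take x1 = 9, x2 = 9, x3 = 8, x4 = 4, x5 = 9. Then constraint 3: x2 - x1 = 0; constraint 4: x2 - x3 = 1; constraint 5: x1 - x3 = 1, and every other listed constraint is also met.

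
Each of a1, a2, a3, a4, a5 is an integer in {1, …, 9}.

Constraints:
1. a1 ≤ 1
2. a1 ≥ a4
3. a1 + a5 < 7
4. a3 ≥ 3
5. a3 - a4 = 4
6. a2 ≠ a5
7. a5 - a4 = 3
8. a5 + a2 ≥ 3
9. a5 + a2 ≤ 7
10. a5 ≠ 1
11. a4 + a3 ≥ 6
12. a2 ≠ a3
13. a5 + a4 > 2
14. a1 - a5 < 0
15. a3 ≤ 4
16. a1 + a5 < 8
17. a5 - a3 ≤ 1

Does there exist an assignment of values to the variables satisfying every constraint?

From constraints 1 and 2: a4 ≤ a1 ≤ 1. From constraint 15: a3 ≤ 4. Hence a4 + a3 ≤ 5. But constraint 11 requires a4 + a3 ≥ 6, and 6 > 5. Contradiction.

Unsatisfiable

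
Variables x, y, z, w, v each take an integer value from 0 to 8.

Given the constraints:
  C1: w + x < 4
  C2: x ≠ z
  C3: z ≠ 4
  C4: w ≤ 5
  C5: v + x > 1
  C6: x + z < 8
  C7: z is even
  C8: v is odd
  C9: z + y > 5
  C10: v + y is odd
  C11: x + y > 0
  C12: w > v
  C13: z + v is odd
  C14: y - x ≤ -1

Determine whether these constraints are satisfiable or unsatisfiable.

Setting (x, y, z, w, v) = (1, 0, 6, 2, 1) satisfies everything: constraint 1: w + x = 3; constraint 5: v + x = 2, and the others follow.

Satisfiable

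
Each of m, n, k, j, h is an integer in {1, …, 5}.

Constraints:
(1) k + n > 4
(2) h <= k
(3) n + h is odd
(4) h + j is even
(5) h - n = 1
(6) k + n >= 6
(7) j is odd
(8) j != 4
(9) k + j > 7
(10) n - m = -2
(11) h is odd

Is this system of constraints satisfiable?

Take m = 4, n = 2, k = 5, j = 5, h = 3. Then constraint 1: k + n = 7; constraint 5: h - n = 1; constraint 6: k + n = 7, and every other listed constraint is also met.

Satisfiable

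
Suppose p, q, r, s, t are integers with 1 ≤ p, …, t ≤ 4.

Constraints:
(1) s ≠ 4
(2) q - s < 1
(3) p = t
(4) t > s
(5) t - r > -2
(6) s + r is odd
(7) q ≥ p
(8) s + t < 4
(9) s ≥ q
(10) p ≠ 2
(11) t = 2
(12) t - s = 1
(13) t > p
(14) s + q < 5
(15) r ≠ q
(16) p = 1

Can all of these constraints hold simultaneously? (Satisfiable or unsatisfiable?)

Constraint 16 fixes p = 1 and constraint 11 fixes t = 2, but constraint 3 requires p = t. Since 1 ≠ 2, contradiction.

Unsatisfiable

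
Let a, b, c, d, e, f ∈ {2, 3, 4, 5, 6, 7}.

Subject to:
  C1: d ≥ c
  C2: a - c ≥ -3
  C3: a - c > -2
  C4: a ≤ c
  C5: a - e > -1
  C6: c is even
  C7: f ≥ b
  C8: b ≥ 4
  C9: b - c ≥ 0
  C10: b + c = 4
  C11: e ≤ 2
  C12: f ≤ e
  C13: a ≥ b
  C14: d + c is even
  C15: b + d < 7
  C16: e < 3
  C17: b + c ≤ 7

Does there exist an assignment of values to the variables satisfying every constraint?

Unsatisfiable

From constraints 7 and 8: f ≥ b and b ≥ 4, so f ≥ 4. From constraints 11 and 12: f ≤ e and e ≤ 2, so f ≤ 2. But 2 < 4, so no value of f works.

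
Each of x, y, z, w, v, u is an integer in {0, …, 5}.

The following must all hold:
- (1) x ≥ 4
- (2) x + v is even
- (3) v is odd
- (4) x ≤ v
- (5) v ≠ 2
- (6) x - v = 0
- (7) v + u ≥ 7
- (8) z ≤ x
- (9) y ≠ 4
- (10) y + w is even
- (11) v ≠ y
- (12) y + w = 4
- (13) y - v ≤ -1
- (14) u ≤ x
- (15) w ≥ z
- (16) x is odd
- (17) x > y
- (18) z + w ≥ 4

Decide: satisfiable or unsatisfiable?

Satisfiable

One satisfying assignment is x = 5, y = 2, z = 2, w = 2, v = 5, u = 5.
For the less obvious constraints — constraint 6: x - v = 0; constraint 7: v + u = 10; constraint 12: y + w = 4 — and the others hold by inspection.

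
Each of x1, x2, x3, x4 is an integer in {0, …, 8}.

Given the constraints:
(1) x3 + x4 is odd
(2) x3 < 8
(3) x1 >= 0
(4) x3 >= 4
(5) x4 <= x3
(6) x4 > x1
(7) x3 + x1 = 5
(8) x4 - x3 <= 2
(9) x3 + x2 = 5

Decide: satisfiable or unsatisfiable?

Satisfiable

Setting (x1, x2, x3, x4) = (1, 1, 4, 3) satisfies everything: constraint 7: x3 + x1 = 5; constraint 8: x4 - x3 = -1; constraint 9: x3 + x2 = 5, and the others follow.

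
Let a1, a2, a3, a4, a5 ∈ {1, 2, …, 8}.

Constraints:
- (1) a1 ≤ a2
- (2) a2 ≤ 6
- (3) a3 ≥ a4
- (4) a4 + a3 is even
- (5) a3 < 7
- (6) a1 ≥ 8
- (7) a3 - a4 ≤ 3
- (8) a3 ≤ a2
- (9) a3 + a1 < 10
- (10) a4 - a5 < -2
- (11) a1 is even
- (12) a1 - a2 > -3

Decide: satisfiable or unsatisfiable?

Unsatisfiable

From constraint 6: a1 ≥ 8. From constraints 1 and 2: a1 ≤ a2 and a2 ≤ 6, so a1 ≤ 6. But 6 < 8, so no value of a1 works.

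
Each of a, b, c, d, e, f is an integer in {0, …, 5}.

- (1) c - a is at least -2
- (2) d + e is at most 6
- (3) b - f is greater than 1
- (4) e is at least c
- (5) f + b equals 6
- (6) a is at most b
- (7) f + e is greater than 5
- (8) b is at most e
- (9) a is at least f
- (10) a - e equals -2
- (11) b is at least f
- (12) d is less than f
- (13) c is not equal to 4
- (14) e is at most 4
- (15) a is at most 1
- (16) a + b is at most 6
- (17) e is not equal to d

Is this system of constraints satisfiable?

From constraints 9 and 15: f ≤ a ≤ 1. From constraints 8 and 14: b ≤ e ≤ 4. Hence f + b ≤ 5. But constraint 5 requires f + b = 6, and 6 > 5. Contradiction.

Unsatisfiable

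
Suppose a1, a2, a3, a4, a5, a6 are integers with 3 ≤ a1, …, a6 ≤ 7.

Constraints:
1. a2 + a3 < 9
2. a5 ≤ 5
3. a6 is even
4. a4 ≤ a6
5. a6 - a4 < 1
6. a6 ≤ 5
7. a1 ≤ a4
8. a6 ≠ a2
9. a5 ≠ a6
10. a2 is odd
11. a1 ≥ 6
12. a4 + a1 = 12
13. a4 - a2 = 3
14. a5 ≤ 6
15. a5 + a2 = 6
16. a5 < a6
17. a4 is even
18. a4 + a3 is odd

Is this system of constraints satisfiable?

Unsatisfiable

From constraints 7 and 11: a4 ≥ a1 and a1 ≥ 6, so a4 ≥ 6. From constraints 4 and 6: a4 ≤ a6 and a6 ≤ 5, so a4 ≤ 5. But 5 < 6, so no value of a4 works.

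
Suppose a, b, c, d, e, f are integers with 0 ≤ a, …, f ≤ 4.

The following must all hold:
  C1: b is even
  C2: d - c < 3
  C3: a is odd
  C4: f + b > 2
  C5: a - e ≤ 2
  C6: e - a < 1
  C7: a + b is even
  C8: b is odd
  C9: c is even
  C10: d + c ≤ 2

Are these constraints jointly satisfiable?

Unsatisfiable

Constraint 3 makes a odd and constraint 1 makes b even, so a + b must be odd. Constraint 7 says a + b is even — contradiction.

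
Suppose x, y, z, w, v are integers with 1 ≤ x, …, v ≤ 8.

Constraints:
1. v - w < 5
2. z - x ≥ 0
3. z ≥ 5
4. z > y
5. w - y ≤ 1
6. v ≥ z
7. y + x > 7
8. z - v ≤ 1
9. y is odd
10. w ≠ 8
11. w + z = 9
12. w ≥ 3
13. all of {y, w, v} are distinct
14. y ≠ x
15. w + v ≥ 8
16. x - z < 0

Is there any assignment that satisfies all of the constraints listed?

Satisfiable

Setting (x, y, z, w, v) = (4, 5, 6, 3, 6) satisfies everything: constraint 1: v - w = 3; constraint 2: z - x = 2, and the others follow.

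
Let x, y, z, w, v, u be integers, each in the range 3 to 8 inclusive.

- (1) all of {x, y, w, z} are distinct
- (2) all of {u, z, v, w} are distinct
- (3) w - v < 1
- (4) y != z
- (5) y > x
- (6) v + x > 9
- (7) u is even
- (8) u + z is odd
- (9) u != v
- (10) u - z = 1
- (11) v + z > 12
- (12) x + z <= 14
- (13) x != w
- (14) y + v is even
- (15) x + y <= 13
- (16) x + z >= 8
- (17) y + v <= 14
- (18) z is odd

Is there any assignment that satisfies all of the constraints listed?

One satisfying assignment is x = 4, y = 8, z = 7, w = 5, v = 6, u = 8.
For the less obvious constraints — constraint 3: w - v = -1; constraint 6: v + x = 10 — and the others hold by inspection.

Satisfiable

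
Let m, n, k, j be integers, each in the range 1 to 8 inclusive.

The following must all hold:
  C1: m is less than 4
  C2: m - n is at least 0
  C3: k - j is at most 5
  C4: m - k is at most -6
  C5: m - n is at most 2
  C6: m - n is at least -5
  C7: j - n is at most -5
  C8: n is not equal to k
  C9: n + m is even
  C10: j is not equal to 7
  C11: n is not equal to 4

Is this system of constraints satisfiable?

Unsatisfiable

Constraints 3, 4, 6, and 7 give m − n ≥ -5, n − j ≥ 5, j − k ≥ -5, k − m ≥ 6.
Adding all 4 inequalities: the left sides telescope to 0, and the right sides sum to (-5) + 5 + (-5) + 6 = 1. So 0 ≥ 1, which is false.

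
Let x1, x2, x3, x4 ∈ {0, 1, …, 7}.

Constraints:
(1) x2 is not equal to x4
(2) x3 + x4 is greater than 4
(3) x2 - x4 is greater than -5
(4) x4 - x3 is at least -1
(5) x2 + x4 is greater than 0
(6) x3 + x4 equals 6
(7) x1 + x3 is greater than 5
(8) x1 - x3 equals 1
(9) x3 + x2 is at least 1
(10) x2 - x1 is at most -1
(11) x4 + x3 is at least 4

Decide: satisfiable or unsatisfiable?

One satisfying assignment is x1 = 4, x2 = 0, x3 = 3, x4 = 3.
For the less obvious constraints — constraint 2: x3 + x4 = 6; constraint 3: x2 - x4 = -3 — and the others hold by inspection.

Satisfiable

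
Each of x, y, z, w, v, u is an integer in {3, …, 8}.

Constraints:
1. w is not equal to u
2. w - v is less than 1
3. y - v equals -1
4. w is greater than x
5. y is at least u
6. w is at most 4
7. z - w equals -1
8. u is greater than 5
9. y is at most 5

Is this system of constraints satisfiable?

From constraint 8: u ≥ 6. From constraints 5 and 9: u ≤ y and y ≤ 5, so u ≤ 5. But 5 < 6, so no value of u works.

Unsatisfiable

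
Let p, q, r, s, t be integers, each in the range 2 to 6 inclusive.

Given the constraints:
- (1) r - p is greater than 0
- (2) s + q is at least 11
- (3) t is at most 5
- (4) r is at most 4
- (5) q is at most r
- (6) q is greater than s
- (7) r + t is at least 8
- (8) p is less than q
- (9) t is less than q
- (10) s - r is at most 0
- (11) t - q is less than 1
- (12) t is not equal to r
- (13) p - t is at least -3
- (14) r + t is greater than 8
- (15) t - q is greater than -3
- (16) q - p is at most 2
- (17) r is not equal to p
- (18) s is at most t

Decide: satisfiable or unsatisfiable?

From constraints 3 and 18: s ≤ t ≤ 5. From constraints 4 and 5: q ≤ r ≤ 4. Hence s + q ≤ 9. But constraint 2 requires s + q ≥ 11, and 11 > 9. Contradiction.

Unsatisfiable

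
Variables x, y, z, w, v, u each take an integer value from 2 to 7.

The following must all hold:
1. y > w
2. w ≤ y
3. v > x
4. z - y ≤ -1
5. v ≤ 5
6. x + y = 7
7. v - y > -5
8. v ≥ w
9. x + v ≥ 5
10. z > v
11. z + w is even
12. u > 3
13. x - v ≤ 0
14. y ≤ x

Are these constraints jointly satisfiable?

Constraints 3, 4, 10, and 14 give y ≤ x, x < v, v < z, z < y. Chaining: y ≤ x < v < z < y, which forces y < y — impossible.

Unsatisfiable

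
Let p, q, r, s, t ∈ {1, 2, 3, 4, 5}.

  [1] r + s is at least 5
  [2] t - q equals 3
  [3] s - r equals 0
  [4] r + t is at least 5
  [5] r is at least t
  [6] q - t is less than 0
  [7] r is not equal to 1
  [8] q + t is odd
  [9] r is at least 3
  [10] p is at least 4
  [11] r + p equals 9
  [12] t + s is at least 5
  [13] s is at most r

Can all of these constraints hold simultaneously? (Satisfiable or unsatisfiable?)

Try p = 5, q = 1, r = 4, s = 4, t = 4.
Check constraint 1: r + s = 8; constraint 2: t - q = 3; constraint 3: s - r = 0. The remaining constraints are straightforward to verify.

Satisfiable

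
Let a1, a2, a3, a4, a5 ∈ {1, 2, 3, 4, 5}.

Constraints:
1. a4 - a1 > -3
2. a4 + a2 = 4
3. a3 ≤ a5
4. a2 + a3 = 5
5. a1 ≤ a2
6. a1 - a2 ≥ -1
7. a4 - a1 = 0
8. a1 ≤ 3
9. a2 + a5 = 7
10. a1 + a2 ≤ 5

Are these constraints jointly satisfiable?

Setting (a1, a2, a3, a4, a5) = (2, 2, 3, 2, 5) satisfies everything: constraint 1: a4 - a1 = 0; constraint 2: a4 + a2 = 4, and the others follow.

Satisfiable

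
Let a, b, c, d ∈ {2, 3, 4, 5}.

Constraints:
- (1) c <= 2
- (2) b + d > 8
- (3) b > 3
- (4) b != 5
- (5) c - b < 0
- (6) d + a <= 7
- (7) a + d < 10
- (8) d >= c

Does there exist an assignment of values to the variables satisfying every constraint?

Satisfiable

The assignment a = 2, b = 4, c = 2, d = 5 works:
  constraint 2 holds since b + d = 9.
  constraint 5 holds since c - b = -2.
The rest check out directly.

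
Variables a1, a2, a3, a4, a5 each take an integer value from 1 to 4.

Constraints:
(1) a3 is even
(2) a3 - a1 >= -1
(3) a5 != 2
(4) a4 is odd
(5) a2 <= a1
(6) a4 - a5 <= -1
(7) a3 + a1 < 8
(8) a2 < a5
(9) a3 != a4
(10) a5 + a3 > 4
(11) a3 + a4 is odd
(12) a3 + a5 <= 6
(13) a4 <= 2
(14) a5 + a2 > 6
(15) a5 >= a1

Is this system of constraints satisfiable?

Try a1 = 3, a2 = 3, a3 = 2, a4 = 1, a5 = 4.
Check constraint 2: a3 - a1 = -1; constraint 6: a4 - a5 = -3. The remaining constraints are straightforward to verify.

Satisfiable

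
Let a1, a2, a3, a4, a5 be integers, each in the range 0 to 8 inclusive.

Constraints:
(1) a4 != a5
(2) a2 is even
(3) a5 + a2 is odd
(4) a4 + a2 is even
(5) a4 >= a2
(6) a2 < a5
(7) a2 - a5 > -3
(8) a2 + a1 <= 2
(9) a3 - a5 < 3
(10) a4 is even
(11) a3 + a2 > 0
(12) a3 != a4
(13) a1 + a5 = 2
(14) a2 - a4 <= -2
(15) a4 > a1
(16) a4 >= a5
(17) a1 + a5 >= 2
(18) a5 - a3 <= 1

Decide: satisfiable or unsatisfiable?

The assignment a1 = 1, a2 = 0, a3 = 1, a4 = 4, a5 = 1 works:
  constraint 7 holds since a2 - a5 = -1.
  constraint 8 holds since a2 + a1 = 1.
  constraint 9 holds since a3 - a5 = 0.
The rest check out directly.

Satisfiable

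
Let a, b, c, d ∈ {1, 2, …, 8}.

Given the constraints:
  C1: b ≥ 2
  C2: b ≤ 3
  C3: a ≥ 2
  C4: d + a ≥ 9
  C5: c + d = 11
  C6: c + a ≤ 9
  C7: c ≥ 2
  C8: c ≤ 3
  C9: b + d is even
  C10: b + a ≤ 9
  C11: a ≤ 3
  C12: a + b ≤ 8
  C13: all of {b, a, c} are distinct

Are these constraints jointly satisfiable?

Unsatisfiable

Constraints 1, 2, 3, 7, 8, and 11 confine each of b, a, c to the 2 values {2, 3}.
Constraint 13 requires all 3 of them to be distinct, but only 2 values are available — impossible by the pigeonhole principle.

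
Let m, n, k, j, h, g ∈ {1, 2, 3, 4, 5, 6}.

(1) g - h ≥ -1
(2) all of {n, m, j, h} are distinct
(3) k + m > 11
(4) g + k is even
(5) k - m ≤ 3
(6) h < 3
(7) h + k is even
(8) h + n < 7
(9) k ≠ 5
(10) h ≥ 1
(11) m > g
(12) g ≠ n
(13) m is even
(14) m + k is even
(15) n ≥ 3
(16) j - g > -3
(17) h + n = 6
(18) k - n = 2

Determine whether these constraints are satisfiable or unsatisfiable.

Take m = 6, n = 4, k = 6, j = 1, h = 2, g = 2. Then constraint 1: g - h = 0; constraint 3: k + m = 12, and every other listed constraint is also met.

Satisfiable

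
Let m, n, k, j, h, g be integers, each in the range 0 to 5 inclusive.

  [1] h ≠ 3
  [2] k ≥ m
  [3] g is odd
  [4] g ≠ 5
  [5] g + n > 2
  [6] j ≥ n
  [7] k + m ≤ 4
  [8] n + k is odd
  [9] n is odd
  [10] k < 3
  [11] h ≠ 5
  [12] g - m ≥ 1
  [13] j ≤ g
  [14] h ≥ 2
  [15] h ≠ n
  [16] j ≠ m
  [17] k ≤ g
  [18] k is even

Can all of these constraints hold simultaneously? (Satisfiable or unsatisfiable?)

Take m = 0, n = 1, k = 2, j = 1, h = 2, g = 3. Then constraint 5: g + n = 4; constraint 7: k + m = 2, and every other listed constraint is also met.

Satisfiable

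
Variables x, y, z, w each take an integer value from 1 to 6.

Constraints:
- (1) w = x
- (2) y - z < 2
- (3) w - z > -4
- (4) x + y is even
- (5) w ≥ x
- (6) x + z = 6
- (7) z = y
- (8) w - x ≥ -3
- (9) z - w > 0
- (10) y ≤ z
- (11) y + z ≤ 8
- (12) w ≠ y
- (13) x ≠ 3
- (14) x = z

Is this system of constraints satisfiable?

Unsatisfiable

From constraints 1, 7, and 14, w = x = z = y, so w = y. But constraint 12 says w ≠ y. Contradiction.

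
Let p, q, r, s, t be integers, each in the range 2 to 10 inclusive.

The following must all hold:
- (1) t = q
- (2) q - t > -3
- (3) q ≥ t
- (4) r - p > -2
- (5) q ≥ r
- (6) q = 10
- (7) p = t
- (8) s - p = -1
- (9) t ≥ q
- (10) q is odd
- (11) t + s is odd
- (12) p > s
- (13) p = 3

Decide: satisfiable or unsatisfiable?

Unsatisfiable

Constraint 13 fixes p = 3 and constraint 6 fixes q = 10. Constraints 1 and 7 give p = t = q, so p = q. But 3 ≠ 10 — contradiction.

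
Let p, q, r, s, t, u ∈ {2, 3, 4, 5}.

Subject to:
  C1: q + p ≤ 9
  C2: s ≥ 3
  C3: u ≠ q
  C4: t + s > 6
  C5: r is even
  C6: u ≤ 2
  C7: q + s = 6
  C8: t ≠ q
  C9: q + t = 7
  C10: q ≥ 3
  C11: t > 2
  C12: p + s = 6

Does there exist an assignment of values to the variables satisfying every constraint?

Satisfiable

Take p = 3, q = 3, r = 2, s = 3, t = 4, u = 2. Then constraint 1: q + p = 6; constraint 4: t + s = 7; constraint 7: q + s = 6, and every other listed constraint is also met.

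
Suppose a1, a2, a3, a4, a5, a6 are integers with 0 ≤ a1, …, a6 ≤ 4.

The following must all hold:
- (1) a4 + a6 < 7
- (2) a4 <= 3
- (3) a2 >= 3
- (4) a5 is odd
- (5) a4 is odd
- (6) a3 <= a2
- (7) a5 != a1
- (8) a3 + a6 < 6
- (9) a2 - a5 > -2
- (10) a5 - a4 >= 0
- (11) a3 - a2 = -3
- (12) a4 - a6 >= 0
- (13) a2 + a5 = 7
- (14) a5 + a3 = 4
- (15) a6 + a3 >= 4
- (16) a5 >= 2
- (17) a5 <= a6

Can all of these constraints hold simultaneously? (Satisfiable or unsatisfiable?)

Satisfiable

Setting (a1, a2, a3, a4, a5, a6) = (4, 4, 1, 3, 3, 3) satisfies everything: constraint 1: a4 + a6 = 6; constraint 8: a3 + a6 = 4, and the others follow.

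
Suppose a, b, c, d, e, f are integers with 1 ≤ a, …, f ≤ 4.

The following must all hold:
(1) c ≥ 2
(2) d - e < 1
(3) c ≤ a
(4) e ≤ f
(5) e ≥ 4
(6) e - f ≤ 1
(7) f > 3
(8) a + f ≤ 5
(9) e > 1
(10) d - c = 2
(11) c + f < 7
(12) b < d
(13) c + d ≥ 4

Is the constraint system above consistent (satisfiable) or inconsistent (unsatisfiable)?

Unsatisfiable

From constraints 1 and 3: a ≥ c ≥ 2. From constraints 4 and 5: f ≥ e ≥ 4. Hence a + f ≥ 6. But constraint 8 requires a + f ≤ 5, and 5 < 6. Contradiction.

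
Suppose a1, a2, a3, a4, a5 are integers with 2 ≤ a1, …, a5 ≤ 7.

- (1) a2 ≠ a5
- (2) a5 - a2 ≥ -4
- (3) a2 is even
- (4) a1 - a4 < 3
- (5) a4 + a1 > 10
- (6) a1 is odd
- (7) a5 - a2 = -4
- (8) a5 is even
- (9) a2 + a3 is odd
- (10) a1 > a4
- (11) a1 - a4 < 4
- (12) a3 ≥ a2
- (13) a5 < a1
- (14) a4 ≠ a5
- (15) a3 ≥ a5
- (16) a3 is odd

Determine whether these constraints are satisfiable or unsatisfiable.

Take a1 = 7, a2 = 6, a3 = 7, a4 = 5, a5 = 2. Then constraint 2: a5 - a2 = -4; constraint 4: a1 - a4 = 2; constraint 5: a4 + a1 = 12, and every other listed constraint is also met.

Satisfiable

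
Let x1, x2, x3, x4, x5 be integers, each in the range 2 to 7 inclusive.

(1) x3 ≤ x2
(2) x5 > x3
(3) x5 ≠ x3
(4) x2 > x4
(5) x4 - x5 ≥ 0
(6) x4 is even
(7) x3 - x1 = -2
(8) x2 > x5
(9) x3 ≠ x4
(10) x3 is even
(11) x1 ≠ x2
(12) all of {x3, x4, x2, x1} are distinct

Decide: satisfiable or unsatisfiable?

One satisfying assignment is x1 = 4, x2 = 7, x3 = 2, x4 = 6, x5 = 6.
For the less obvious constraints — constraint 5: x4 - x5 = 0; constraint 7: x3 - x1 = -2; constraint 12: values 2, 6, 7, 4 are distinct — and the others hold by inspection.

Satisfiable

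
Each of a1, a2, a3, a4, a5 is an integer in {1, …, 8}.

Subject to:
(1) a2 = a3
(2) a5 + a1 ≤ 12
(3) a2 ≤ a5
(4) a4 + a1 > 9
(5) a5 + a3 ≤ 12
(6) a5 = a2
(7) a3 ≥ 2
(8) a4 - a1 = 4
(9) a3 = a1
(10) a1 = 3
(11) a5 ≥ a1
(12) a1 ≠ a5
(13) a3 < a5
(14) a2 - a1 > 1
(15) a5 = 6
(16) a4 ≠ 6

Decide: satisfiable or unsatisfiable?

Constraint 15 fixes a5 = 6 and constraint 10 fixes a1 = 3. Constraints 1, 6, and 9 give a5 = a2 = a3 = a1, so a5 = a1. But 6 ≠ 3 — contradiction.

Unsatisfiable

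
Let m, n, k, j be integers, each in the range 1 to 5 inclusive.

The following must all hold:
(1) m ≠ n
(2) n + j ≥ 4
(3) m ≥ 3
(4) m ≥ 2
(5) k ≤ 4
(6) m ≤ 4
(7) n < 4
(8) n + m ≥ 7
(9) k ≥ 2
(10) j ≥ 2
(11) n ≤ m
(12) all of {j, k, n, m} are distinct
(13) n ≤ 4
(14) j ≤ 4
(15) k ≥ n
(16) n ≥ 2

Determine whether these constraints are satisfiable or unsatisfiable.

Unsatisfiable

Constraints 4, 5, 6, 9, 10, 13, 14, and 16 confine each of j, k, n, m to the 3 values {2, …, 4}.
Constraint 12 requires all 4 of them to be distinct, but only 3 values are available — impossible by the pigeonhole principle.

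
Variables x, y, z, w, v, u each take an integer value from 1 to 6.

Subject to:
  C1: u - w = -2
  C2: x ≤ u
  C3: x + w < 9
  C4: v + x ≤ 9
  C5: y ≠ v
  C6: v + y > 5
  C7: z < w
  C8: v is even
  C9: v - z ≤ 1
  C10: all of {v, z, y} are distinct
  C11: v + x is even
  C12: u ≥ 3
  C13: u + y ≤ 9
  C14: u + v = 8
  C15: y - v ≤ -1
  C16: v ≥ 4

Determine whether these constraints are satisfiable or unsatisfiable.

One satisfying assignment is x = 2, y = 2, z = 5, w = 6, v = 4, u = 4.
For the less obvious constraints — constraint 1: u - w = -2; constraint 3: x + w = 8 — and the others hold by inspection.

Satisfiable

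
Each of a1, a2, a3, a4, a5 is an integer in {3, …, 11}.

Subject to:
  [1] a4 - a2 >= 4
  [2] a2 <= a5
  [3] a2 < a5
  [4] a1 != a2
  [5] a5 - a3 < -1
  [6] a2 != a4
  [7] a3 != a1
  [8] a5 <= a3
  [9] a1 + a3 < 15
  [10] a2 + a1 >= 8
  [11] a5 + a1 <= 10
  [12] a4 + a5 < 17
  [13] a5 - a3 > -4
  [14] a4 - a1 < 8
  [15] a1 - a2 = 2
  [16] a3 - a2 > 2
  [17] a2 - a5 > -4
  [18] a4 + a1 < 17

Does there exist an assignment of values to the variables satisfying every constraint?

Take a1 = 5, a2 = 3, a3 = 7, a4 = 10, a5 = 5. Then constraint 1: a4 - a2 = 7; constraint 5: a5 - a3 = -2; constraint 9: a1 + a3 = 12, and every other listed constraint is also met.

Satisfiable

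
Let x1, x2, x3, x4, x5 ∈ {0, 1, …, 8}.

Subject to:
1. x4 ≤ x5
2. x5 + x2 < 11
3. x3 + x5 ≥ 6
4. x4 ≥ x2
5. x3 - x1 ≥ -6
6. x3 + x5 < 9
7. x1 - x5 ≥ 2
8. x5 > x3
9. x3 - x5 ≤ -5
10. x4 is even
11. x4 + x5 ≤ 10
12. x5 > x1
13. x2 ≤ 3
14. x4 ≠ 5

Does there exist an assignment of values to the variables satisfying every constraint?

Constraints 5, 7, and 9 give x5 − x3 ≥ 5, x3 − x1 ≥ -6, x1 − x5 ≥ 2.
Adding all 3 inequalities: the left sides telescope to 0, and the right sides sum to 5 + (-6) + 2 = 1. So 0 ≥ 1, which is false.

Unsatisfiable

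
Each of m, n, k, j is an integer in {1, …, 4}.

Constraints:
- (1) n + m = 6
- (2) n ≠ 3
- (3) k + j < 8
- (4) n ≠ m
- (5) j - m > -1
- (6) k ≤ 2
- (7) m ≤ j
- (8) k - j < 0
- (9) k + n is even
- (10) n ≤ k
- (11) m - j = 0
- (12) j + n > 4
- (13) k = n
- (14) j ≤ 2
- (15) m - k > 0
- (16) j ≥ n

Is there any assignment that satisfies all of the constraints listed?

From constraints 6 and 10: n ≤ k ≤ 2. From constraints 7 and 14: m ≤ j ≤ 2. Hence n + m ≤ 4. But constraint 1 requires n + m = 6, and 6 > 4. Contradiction.

Unsatisfiable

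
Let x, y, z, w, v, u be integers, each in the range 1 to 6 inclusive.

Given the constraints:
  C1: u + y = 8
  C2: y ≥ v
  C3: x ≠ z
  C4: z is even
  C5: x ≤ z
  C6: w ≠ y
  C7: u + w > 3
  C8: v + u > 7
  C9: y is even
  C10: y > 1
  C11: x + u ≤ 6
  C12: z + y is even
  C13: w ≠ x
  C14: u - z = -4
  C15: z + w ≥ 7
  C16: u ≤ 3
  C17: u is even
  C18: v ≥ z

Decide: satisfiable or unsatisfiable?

The assignment x = 1, y = 6, z = 6, w = 4, v = 6, u = 2 works:
  constraint 1 holds since u + y = 8.
  constraint 7 holds since u + w = 6.
The rest check out directly.

Satisfiable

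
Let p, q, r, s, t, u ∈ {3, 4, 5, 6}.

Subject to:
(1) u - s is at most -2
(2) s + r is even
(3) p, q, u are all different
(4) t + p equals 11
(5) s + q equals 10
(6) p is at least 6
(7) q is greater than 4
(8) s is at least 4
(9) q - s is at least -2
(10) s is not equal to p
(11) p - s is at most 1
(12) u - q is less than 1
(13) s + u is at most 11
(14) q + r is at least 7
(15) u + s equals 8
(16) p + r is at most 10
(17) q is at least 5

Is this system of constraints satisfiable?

Satisfiable

The assignment p = 6, q = 5, r = 3, s = 5, t = 5, u = 3 works:
  constraint 1 holds since u - s = -2.
  constraint 4 holds since t + p = 11.
The rest check out directly.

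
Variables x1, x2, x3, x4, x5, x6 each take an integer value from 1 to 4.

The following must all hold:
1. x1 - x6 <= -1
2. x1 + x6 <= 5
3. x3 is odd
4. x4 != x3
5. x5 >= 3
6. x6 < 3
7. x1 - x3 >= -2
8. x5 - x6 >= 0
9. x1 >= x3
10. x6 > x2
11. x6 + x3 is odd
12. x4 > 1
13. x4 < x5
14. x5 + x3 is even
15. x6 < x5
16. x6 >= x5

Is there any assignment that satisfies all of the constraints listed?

From constraints 5 and 16: x6 ≥ x5 and x5 ≥ 3, so x6 ≥ 3. From constraint 6: x6 ≤ 2. But 2 < 3, so no value of x6 works.

Unsatisfiable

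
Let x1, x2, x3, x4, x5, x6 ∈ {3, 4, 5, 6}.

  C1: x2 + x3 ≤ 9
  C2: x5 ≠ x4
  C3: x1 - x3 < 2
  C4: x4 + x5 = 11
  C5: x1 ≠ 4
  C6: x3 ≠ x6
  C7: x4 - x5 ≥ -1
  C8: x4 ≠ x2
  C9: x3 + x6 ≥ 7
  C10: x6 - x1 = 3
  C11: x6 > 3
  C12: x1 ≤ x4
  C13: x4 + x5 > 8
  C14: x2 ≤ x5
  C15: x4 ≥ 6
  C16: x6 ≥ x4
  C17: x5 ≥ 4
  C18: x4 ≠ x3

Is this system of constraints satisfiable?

Satisfiable

Setting (x1, x2, x3, x4, x5, x6) = (3, 3, 4, 6, 5, 6) satisfies everything: constraint 1: x2 + x3 = 7; constraint 3: x1 - x3 = -1; constraint 4: x4 + x5 = 11, and the others follow.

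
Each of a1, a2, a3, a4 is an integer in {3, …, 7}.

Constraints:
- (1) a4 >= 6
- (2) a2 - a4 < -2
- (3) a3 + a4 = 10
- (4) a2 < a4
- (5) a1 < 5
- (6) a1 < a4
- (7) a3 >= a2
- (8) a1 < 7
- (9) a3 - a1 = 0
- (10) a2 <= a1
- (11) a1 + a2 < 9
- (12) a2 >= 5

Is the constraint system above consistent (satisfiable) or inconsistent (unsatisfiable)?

From constraints 7 and 12: a3 ≥ a2 ≥ 5. From constraint 1: a4 ≥ 6. Hence a3 + a4 ≥ 11. But constraint 3 requires a3 + a4 = 10, and 10 < 11. Contradiction.

Unsatisfiable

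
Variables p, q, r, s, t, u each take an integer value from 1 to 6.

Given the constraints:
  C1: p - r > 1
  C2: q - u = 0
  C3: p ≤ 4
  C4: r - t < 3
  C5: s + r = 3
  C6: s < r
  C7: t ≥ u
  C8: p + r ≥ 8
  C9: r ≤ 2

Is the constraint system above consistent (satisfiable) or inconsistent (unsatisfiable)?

Unsatisfiable

From constraint 3: p ≤ 4. From constraint 9: r ≤ 2. Hence p + r ≤ 6. But constraint 8 requires p + r ≥ 8, and 8 > 6. Contradiction.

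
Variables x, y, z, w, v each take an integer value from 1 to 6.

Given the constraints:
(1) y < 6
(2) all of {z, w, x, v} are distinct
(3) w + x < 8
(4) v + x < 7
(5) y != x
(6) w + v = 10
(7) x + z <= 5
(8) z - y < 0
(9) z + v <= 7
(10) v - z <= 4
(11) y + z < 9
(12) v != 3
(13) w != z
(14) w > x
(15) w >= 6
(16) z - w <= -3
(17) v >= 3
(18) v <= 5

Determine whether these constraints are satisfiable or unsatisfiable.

Try x = 1, y = 4, z = 2, w = 6, v = 4.
Check constraint 3: w + x = 7; constraint 4: v + x = 5. The remaining constraints are straightforward to verify.

Satisfiable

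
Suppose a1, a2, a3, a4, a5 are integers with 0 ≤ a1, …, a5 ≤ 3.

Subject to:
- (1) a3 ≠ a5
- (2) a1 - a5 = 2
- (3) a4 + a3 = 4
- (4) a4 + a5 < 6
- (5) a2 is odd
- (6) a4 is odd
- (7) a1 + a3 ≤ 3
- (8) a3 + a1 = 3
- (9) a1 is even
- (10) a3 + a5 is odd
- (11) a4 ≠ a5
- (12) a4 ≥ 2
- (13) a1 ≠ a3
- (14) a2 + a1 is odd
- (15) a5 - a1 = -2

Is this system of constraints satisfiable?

Satisfiable

Take a1 = 2, a2 = 1, a3 = 1, a4 = 3, a5 = 0. Then constraint 2: a1 - a5 = 2; constraint 3: a4 + a3 = 4; constraint 4: a4 + a5 = 3, and every other listed constraint is also met.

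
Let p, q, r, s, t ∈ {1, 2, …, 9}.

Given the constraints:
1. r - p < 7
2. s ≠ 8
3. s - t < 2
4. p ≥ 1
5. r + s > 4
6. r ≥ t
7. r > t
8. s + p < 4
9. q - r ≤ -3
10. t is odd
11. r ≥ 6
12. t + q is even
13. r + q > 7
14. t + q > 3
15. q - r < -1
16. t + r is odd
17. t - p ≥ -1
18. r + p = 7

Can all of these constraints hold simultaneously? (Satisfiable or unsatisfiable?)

Satisfiable

Setting (p, q, r, s, t) = (1, 3, 6, 1, 1) satisfies everything: constraint 1: r - p = 5; constraint 3: s - t = 0; constraint 5: r + s = 7, and the others follow.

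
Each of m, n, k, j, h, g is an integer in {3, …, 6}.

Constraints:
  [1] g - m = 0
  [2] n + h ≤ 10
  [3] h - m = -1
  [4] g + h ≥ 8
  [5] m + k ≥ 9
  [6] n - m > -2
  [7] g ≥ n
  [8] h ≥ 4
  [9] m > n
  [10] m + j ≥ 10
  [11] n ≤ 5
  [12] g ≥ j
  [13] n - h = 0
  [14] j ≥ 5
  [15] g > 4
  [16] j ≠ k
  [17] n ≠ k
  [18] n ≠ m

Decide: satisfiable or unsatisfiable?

Satisfiable

The assignment m = 6, n = 5, k = 4, j = 5, h = 5, g = 6 works:
  constraint 1 holds since g - m = 0.
  constraint 2 holds since n + h = 10.
  constraint 3 holds since h - m = -1.
The rest check out directly.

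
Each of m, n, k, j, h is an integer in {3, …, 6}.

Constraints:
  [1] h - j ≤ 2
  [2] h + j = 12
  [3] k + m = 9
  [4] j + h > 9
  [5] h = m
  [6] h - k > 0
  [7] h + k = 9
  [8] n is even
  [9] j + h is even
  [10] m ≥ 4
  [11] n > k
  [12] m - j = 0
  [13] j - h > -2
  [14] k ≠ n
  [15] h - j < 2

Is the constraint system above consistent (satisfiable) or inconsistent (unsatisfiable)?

The assignment m = 6, n = 6, k = 3, j = 6, h = 6 works:
  constraint 1 holds since h - j = 0.
  constraint 2 holds since h + j = 12.
  constraint 3 holds since k + m = 9.
The rest check out directly.

Satisfiable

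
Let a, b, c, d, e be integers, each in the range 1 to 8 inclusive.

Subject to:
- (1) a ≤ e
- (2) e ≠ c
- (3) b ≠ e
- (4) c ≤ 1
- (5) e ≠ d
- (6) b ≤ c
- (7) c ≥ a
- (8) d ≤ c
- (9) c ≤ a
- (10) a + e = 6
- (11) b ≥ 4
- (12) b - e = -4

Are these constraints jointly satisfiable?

Unsatisfiable

From constraint 11: b ≥ 4. From constraints 4 and 6: b ≤ c and c ≤ 1, so b ≤ 1. But 1 < 4, so no value of b works.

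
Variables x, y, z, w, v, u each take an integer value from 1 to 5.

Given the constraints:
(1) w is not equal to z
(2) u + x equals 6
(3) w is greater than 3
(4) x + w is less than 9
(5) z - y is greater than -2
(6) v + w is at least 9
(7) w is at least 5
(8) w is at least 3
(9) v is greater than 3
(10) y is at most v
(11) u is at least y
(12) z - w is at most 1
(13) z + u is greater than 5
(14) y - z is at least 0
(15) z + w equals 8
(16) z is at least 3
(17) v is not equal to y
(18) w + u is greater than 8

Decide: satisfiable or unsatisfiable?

Satisfiable

Try x = 1, y = 3, z = 3, w = 5, v = 5, u = 5.
Check constraint 2: u + x = 6; constraint 4: x + w = 6. The remaining constraints are straightforward to verify.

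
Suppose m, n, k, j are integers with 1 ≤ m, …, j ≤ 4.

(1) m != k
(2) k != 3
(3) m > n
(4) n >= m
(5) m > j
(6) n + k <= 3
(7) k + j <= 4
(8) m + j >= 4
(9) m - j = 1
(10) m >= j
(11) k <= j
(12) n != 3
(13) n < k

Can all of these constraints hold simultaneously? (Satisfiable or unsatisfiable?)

Unsatisfiable

Constraints 4, 5, 11, and 13 give m ≤ n, n < k, k ≤ j, j < m. Chaining: m ≤ n < k ≤ j < m, which forces m < m — impossible.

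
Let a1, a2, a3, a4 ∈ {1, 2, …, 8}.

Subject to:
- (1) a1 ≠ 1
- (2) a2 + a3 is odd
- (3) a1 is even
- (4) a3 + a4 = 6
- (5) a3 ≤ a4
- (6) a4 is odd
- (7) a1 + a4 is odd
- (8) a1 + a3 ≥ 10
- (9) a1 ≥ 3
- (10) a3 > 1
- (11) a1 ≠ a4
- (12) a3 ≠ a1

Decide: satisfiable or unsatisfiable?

Satisfiable

One satisfying assignment is a1 = 8, a2 = 6, a3 = 3, a4 = 3.
For the less obvious constraints — constraint 4: a3 + a4 = 6; constraint 8: a1 + a3 = 11 — and the others hold by inspection.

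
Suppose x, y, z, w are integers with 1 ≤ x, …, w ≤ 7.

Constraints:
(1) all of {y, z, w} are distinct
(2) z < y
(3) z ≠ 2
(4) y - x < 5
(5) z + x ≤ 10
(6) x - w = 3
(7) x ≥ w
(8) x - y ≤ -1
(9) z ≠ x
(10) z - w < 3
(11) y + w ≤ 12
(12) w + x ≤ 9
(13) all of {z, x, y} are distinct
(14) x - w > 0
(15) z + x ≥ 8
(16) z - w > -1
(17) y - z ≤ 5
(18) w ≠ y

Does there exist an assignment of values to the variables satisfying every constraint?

The assignment x = 5, y = 7, z = 4, w = 2 works:
  constraint 4 holds since y - x = 2.
  constraint 5 holds since z + x = 9.
  constraint 6 holds since x - w = 3.
The rest check out directly.

Satisfiable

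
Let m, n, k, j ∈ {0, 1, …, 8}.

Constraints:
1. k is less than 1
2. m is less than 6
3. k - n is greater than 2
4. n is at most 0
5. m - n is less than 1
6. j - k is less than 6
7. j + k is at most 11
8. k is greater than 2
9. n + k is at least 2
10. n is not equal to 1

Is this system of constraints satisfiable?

Unsatisfiable

From constraint 8: k ≥ 3. From constraint 1: k ≤ 0. But 0 < 3, so no value of k works.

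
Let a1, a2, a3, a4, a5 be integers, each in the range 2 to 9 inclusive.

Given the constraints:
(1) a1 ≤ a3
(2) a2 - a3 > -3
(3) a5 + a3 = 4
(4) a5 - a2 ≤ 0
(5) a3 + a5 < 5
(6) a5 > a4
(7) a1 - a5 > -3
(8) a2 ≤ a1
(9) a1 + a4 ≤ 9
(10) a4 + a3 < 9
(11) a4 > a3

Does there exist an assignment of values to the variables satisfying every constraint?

Constraints 1, 4, 6, 8, and 11 give a5 ≤ a2, a2 ≤ a1, a1 ≤ a3, a3 < a4, a4 < a5. Chaining: a5 ≤ a2 ≤ a1 ≤ a3 < a4 < a5, which forces a5 < a5 — impossible.

Unsatisfiable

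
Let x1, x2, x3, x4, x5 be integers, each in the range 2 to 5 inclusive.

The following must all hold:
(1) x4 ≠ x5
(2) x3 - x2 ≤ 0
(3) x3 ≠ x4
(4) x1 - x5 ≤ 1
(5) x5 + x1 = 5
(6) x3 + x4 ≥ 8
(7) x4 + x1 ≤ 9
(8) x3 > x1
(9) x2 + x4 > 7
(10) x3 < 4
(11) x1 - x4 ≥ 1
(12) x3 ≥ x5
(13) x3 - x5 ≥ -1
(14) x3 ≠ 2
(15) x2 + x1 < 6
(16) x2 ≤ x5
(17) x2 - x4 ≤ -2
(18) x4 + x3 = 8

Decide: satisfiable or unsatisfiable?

Constraints 2, 4, 11, 13, and 17 give x4 − x2 ≥ 2, x2 − x3 ≥ 0, x3 − x5 ≥ -1, x5 − x1 ≥ -1, x1 − x4 ≥ 1.
Adding all 5 inequalities: the left sides telescope to 0, and the right sides sum to 2 + 0 + (-1) + (-1) + 1 = 1. So 0 ≥ 1, which is false.

Unsatisfiable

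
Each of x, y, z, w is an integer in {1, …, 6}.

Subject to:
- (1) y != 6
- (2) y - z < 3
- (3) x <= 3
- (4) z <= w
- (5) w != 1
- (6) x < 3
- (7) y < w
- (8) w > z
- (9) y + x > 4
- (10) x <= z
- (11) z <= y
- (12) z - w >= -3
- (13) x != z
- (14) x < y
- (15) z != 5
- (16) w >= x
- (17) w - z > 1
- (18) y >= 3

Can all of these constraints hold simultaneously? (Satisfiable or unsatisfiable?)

One satisfying assignment is x = 2, y = 5, z = 3, w = 6.
For the less obvious constraints — constraint 2: y - z = 2; constraint 9: y + x = 7 — and the others hold by inspection.

Satisfiable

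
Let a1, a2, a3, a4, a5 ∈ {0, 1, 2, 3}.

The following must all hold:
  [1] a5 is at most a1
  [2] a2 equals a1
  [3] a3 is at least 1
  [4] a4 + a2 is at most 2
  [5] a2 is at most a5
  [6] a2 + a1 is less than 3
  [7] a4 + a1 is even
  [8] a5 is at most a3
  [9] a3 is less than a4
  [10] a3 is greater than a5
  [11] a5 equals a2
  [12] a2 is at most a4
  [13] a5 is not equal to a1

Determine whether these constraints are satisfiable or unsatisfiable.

Unsatisfiable

From constraints 2 and 11, a5 = a2 = a1, so a5 = a1. But constraint 13 says a5 ≠ a1. Contradiction.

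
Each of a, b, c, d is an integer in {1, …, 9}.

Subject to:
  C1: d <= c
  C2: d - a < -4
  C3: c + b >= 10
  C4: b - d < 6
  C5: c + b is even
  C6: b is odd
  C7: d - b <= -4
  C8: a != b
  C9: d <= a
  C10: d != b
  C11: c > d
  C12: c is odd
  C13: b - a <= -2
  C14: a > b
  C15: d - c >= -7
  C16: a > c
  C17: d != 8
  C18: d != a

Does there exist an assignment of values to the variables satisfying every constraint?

Try a = 8, b = 5, c = 5, d = 1.
Check constraint 2: d - a = -7; constraint 3: c + b = 10. The remaining constraints are straightforward to verify.

Satisfiable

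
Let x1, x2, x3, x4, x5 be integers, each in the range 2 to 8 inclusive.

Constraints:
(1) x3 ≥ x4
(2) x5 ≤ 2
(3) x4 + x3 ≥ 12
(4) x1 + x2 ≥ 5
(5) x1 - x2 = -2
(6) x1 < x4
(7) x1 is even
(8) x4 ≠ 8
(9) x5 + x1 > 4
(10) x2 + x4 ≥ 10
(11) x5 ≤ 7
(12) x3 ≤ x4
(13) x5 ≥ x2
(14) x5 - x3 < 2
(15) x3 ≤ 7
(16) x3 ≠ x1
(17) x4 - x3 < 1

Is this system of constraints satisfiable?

Unsatisfiable

From constraints 2 and 13: x2 ≤ x5 ≤ 2. From constraints 1 and 15: x4 ≤ x3 ≤ 7. Hence x2 + x4 ≤ 9. But constraint 10 requires x2 + x4 ≥ 10, and 10 > 9. Contradiction.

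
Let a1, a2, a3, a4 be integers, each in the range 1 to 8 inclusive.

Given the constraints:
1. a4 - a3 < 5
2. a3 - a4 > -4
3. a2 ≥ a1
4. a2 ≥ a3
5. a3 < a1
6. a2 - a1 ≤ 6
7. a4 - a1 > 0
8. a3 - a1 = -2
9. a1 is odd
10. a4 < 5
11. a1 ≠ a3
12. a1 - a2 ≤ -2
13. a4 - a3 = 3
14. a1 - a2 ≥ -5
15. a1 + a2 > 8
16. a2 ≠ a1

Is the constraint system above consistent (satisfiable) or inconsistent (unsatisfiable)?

Setting (a1, a2, a3, a4) = (3, 7, 1, 4) satisfies everything: constraint 1: a4 - a3 = 3; constraint 2: a3 - a4 = -3; constraint 6: a2 - a1 = 4, and the others follow.

Satisfiable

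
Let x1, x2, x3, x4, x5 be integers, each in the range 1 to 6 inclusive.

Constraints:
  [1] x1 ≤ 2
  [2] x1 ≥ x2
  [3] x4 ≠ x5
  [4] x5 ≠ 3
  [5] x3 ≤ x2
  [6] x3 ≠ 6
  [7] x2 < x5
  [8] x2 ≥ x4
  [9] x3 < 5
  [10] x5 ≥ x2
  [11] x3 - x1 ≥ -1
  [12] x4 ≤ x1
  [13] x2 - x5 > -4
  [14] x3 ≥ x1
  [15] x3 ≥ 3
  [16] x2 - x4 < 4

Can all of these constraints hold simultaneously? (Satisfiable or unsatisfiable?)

Unsatisfiable

From constraints 5 and 15: x2 ≥ x3 and x3 ≥ 3, so x2 ≥ 3. From constraints 1 and 2: x2 ≤ x1 and x1 ≤ 2, so x2 ≤ 2. But 2 < 3, so no value of x2 works.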